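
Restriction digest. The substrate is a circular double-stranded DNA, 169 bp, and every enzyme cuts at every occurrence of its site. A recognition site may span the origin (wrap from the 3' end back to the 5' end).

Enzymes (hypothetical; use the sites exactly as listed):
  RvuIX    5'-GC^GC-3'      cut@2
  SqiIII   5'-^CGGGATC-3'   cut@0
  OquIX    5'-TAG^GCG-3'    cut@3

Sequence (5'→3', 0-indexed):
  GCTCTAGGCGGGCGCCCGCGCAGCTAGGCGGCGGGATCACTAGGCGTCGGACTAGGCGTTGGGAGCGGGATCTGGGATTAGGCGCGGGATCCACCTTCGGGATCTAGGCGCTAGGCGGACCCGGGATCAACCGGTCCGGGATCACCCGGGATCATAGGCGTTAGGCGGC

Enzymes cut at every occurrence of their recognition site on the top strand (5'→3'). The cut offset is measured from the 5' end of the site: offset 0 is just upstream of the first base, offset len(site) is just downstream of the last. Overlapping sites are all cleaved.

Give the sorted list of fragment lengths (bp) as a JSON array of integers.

Scan for sites:
  RvuIX GCGC/2: at [11, 17, 81, 107, 167] ⇒ [0, 13, 19, 83, 109]
  SqiIII CGGGATC/0: at [31, 65, 84, 97, 121, 136, 146] ⇒ [31, 65, 84, 97, 121, 136, 146]
  OquIX TAGGCG/3: at [4, 24, 40, 52, 78, 104, 111, 154, 161] ⇒ [7, 27, 43, 55, 81, 107, 114, 157, 164]

Pooled cuts: [0, 7, 13, 19, 27, 31, 43, 55, 65, 81, 83, 84, 97, 107, 109, 114, 121, 136, 146, 157, 164]

Fragment lengths:
  0→7: 7 bp
  7→13: 6 bp
  13→19: 6 bp
  19→27: 8 bp
  27→31: 4 bp
  31→43: 12 bp
  43→55: 12 bp
  55→65: 10 bp
  65→81: 16 bp
  81→83: 2 bp
  83→84: 1 bp
  84→97: 13 bp
  97→107: 10 bp
  107→109: 2 bp
  109→114: 5 bp
  114→121: 7 bp
  121→136: 15 bp
  136→146: 10 bp
  146→157: 11 bp
  157→164: 7 bp
  164→0 (wrap): 169-164+0 = 5 bp

[1,2,2,4,5,5,6,6,7,7,7,8,10,10,10,11,12,12,13,15,16]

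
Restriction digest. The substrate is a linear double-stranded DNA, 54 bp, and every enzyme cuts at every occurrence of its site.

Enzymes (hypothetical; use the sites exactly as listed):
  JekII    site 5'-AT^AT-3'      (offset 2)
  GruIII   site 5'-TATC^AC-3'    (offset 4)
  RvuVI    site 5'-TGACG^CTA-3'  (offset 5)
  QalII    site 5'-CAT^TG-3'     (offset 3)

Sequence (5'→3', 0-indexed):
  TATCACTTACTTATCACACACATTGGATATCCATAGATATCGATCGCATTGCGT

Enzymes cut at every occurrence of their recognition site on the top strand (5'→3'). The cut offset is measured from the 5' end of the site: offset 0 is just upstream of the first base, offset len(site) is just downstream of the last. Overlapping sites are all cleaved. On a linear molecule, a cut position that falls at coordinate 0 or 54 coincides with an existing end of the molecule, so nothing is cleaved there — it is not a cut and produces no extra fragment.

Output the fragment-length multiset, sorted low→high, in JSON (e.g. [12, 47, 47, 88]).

Per-enzyme occurrences:
  JekII ATAT/2: at [26, 36] ⇒ [28, 38]
  GruIII TATCAC/4: at [0, 11] ⇒ [4, 15]
  RvuVI (TGACGCTA, off=5): no sites
  QalII CATTG/3: at [20, 46] ⇒ [23, 49]

All cut coordinates (distinct, sorted): [4, 15, 23, 28, 38, 49]

Fragment lengths:
  [0,4): 4 bp
  [4,15): 11 bp
  [15,23): 8 bp
  [23,28): 5 bp
  [28,38): 10 bp
  [38,49): 11 bp
  [49,54): 5 bp

[4,5,5,8,10,11,11]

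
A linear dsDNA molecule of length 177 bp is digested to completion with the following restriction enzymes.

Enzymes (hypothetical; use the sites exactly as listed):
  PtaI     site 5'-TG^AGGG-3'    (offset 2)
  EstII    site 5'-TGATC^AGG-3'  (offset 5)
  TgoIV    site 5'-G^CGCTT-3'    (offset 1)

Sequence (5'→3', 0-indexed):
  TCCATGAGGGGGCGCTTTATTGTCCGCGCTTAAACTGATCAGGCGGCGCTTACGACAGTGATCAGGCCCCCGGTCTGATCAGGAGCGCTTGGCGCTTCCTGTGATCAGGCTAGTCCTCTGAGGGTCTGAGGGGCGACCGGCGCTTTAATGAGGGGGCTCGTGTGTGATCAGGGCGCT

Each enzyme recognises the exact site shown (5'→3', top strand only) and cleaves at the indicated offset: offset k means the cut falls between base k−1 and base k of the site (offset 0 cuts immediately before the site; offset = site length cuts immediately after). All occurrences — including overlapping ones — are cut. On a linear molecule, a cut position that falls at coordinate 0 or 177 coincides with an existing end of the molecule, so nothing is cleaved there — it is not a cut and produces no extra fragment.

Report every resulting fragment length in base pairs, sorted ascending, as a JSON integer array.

[5,6,6,6,7,8,8,10,12,14,14,14,14,17,17,19]

Scan for sites:
  PtaI TGAGGG/2: at [4, 118, 126, 148] ⇒ [6, 120, 128, 150]
  EstII TGATCAGG/5: at [35, 58, 75, 101, 164] ⇒ [40, 63, 80, 106, 169]
  TgoIV GCGCTT/1: at [11, 25, 45, 84, 91, 139] ⇒ [12, 26, 46, 85, 92, 140]

All cut coordinates (distinct, sorted): [6, 12, 26, 40, 46, 63, 80, 85, 92, 106, 120, 128, 140, 150, 169]

Fragment lengths:
  [0,6): 6 bp
  [6,12): 6 bp
  [12,26): 14 bp
  [26,40): 14 bp
  [40,46): 6 bp
  [46,63): 17 bp
  [63,80): 17 bp
  [80,85): 5 bp
  [85,92): 7 bp
  [92,106): 14 bp
  [106,120): 14 bp
  [120,128): 8 bp
  [128,140): 12 bp
  [140,150): 10 bp
  [150,169): 19 bp
  [169,177): 8 bp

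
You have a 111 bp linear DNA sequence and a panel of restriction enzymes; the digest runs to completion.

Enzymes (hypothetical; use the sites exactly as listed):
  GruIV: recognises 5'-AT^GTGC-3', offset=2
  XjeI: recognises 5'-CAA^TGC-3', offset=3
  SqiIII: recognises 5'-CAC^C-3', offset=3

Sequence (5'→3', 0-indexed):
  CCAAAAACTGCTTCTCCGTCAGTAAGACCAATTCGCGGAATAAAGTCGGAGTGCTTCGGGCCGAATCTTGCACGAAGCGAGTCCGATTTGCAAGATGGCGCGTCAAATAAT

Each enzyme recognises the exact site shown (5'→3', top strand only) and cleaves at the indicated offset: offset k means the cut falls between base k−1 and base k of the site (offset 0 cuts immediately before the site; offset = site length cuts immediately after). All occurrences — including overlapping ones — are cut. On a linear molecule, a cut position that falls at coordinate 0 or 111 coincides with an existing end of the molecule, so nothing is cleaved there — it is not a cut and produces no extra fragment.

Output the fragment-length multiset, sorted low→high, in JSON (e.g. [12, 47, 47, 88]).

[111]

Site scan:
  GruIV (ATGTGC, off=2): no sites
  XjeI (CAATGC, off=3): no sites
  SqiIII (CACC, off=3): no sites

All cut coordinates (distinct, sorted): ∅

Fragment lengths:
  no cuts → one linear fragment of 111 bp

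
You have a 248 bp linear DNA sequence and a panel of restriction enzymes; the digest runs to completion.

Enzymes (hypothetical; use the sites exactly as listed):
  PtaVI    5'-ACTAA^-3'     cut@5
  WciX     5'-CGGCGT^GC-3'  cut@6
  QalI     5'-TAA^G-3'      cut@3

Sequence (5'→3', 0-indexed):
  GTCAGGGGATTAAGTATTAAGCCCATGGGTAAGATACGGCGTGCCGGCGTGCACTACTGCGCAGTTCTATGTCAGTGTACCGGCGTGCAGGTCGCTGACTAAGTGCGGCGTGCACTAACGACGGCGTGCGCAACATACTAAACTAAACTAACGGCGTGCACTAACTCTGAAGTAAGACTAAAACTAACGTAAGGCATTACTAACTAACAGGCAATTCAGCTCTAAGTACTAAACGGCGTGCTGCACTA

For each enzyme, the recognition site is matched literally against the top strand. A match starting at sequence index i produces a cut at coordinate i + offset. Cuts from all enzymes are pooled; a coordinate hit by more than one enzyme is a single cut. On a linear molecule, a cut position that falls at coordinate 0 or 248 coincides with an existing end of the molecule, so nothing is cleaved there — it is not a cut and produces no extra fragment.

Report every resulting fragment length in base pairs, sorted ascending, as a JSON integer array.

[4,5,5,5,6,6,6,7,7,7,7,7,8,9,9,9,10,11,11,12,13,14,16,18,36]

Per-enzyme occurrences:
  PtaVI (ACTAA, off=5): starts [97, 113, 136, 141, 146, 159, 176, 182, 198, 202, 227] → cuts [102, 118, 141, 146, 151, 164, 181, 187, 203, 207, 232]
  WciX (CGGCGTGC, off=6): starts [36, 44, 80, 105, 121, 151, 233] → cuts [42, 50, 86, 111, 127, 157, 239]
  QalI (TAAG, off=3): starts [10, 17, 29, 99, 172, 189, 222] → cuts [13, 20, 32, 102, 175, 192, 225]

All cut coordinates (distinct, sorted): [13, 20, 32, 42, 50, 86, 102, 111, 118, 127, 141, 146, 151, 157, 164, 175, 181, 187, 192, 203, 207, 225, 232, 239]

Fragment lengths:
  [0,13): 13 bp
  [13,20): 7 bp
  [20,32): 12 bp
  [32,42): 10 bp
  [42,50): 8 bp
  [50,86): 36 bp
  [86,102): 16 bp
  [102,111): 9 bp
  [111,118): 7 bp
  [118,127): 9 bp
  [127,141): 14 bp
  [141,146): 5 bp
  [146,151): 5 bp
  [151,157): 6 bp
  [157,164): 7 bp
  [164,175): 11 bp
  [175,181): 6 bp
  [181,187): 6 bp
  [187,192): 5 bp
  [192,203): 11 bp
  [203,207): 4 bp
  [207,225): 18 bp
  [225,232): 7 bp
  [232,239): 7 bp
  [239,248): 9 bp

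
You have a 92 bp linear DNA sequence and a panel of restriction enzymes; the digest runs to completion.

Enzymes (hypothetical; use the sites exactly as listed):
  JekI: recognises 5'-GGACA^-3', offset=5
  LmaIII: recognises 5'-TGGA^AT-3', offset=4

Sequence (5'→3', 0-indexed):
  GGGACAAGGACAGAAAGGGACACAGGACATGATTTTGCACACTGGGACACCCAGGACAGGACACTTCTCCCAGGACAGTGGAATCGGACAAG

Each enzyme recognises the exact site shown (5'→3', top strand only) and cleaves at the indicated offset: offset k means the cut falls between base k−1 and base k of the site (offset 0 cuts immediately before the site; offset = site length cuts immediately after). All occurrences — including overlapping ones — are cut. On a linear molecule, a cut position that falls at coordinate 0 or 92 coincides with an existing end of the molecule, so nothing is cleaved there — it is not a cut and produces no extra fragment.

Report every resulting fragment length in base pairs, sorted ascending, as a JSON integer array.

[2,5,5,6,6,7,8,9,10,14,20]

Per-enzyme occurrences:
  JekI GGACA/5: at [1, 7, 17, 24, 44, 53, 58, 72, 85] ⇒ [6, 12, 22, 29, 49, 58, 63, 77, 90]
  LmaIII TGGAAT/4: at [78] ⇒ [82]

All cut coordinates (distinct, sorted): [6, 12, 22, 29, 49, 58, 63, 77, 82, 90]

Fragments:
  [0,6): 6 bp
  [6,12): 6 bp
  [12,22): 10 bp
  [22,29): 7 bp
  [29,49): 20 bp
  [49,58): 9 bp
  [58,63): 5 bp
  [63,77): 14 bp
  [77,82): 5 bp
  [82,90): 8 bp
  [90,92): 2 bp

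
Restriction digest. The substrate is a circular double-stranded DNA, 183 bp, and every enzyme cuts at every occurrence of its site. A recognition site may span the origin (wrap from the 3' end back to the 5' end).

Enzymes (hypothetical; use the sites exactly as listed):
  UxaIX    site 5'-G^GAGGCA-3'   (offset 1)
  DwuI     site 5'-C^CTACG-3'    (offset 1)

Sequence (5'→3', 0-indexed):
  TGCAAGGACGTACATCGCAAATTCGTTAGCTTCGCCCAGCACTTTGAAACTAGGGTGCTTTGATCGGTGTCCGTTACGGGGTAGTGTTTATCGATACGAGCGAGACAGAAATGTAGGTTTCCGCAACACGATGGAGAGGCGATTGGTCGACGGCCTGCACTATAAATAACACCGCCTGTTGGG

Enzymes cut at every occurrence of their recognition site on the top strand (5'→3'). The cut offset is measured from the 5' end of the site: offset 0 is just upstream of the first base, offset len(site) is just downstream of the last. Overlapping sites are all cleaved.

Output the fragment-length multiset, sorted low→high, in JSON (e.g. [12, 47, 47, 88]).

Scan for sites:
  UxaIX (GGAGGCA, off=1): no sites
  DwuI (CCTACG, off=1): no sites

All cut coordinates (distinct, sorted): ∅

Fragments:
  no cuts → one circular fragment of 183 bp

[183]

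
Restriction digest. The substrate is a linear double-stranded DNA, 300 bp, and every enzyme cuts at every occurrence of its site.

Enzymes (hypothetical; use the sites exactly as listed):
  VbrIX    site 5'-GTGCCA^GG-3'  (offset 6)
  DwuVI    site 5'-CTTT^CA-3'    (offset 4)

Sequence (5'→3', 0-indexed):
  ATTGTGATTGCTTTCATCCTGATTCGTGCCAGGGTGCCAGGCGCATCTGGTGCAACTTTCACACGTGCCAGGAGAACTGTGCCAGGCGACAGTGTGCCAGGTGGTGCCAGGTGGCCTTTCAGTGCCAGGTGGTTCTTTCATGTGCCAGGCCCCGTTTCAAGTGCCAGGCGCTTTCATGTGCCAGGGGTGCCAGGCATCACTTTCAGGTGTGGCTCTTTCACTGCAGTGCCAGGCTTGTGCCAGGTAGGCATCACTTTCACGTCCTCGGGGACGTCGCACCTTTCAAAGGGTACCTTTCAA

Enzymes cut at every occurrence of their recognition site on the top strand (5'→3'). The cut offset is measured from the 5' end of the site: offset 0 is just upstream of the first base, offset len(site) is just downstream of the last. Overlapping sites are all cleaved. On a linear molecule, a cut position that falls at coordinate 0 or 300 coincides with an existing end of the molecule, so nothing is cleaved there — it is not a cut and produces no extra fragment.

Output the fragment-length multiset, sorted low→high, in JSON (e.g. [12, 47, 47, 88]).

Site scan:
  VbrIX (GTGCCAGG, off=6): starts [25, 33, 64, 78, 93, 103, 121, 141, 160, 177, 186, 225, 236] → cuts [31, 39, 70, 84, 99, 109, 127, 147, 166, 183, 192, 231, 242]
  DwuVI (CTTTCA, off=4): starts [10, 55, 115, 134, 170, 199, 214, 253, 279, 293] → cuts [14, 59, 119, 138, 174, 203, 218, 257, 283, 297]

All cut coordinates (distinct, sorted): [14, 31, 39, 59, 70, 84, 99, 109, 119, 127, 138, 147, 166, 174, 183, 192, 203, 218, 231, 242, 257, 283, 297]

Fragments:
  [0,14): 14 bp
  [14,31): 17 bp
  [31,39): 8 bp
  [39,59): 20 bp
  [59,70): 11 bp
  [70,84): 14 bp
  [84,99): 15 bp
  [99,109): 10 bp
  [109,119): 10 bp
  [119,127): 8 bp
  [127,138): 11 bp
  [138,147): 9 bp
  [147,166): 19 bp
  [166,174): 8 bp
  [174,183): 9 bp
  [183,192): 9 bp
  [192,203): 11 bp
  [203,218): 15 bp
  [218,231): 13 bp
  [231,242): 11 bp
  [242,257): 15 bp
  [257,283): 26 bp
  [283,297): 14 bp
  [297,300): 3 bp

[3,8,8,8,9,9,9,10,10,11,11,11,11,13,14,14,14,15,15,15,17,19,20,26]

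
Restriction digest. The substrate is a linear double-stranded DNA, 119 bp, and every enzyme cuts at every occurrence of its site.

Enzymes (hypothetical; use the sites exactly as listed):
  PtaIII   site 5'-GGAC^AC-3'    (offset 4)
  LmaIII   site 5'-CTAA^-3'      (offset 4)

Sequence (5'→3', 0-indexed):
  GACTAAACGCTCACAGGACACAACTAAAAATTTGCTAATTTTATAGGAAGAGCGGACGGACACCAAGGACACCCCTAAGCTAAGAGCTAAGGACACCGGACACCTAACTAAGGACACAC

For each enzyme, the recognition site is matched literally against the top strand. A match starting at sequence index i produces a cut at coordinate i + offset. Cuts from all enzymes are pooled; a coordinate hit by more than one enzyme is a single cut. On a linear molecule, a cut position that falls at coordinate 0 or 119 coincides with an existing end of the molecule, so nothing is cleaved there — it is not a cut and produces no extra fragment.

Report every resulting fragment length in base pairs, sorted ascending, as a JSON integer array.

Site scan:
  PtaIII GGACAC/4: at [15, 57, 66, 90, 97, 111] ⇒ [19, 61, 70, 94, 101, 115]
  LmaIII CTAA/4: at [2, 23, 34, 74, 79, 86, 103, 107] ⇒ [6, 27, 38, 78, 83, 90, 107, 111]

Pooled cuts: [6, 19, 27, 38, 61, 70, 78, 83, 90, 94, 101, 107, 111, 115]

Fragments:
  [0,6): 6 bp
  [6,19): 13 bp
  [19,27): 8 bp
  [27,38): 11 bp
  [38,61): 23 bp
  [61,70): 9 bp
  [70,78): 8 bp
  [78,83): 5 bp
  [83,90): 7 bp
  [90,94): 4 bp
  [94,101): 7 bp
  [101,107): 6 bp
  [107,111): 4 bp
  [111,115): 4 bp
  [115,119): 4 bp

[4,4,4,4,5,6,6,7,7,8,8,9,11,13,23]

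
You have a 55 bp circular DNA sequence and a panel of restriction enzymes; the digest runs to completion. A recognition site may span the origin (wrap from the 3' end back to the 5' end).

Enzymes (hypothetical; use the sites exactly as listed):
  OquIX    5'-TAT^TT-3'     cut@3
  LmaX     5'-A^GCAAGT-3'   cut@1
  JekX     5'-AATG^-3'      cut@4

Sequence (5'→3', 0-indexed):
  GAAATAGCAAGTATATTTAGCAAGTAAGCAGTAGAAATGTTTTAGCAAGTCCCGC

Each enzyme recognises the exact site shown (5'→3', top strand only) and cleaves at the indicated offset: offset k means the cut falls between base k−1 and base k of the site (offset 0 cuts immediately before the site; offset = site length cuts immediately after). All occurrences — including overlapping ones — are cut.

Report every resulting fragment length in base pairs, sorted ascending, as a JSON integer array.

[3,5,10,17,20]

Per-enzyme occurrences:
  OquIX TATTT/3: at [13] ⇒ [16]
  LmaX AGCAAGT/1: at [5, 18, 43] ⇒ [6, 19, 44]
  JekX AATG/4: at [35] ⇒ [39]

All cut coordinates (distinct, sorted): [6, 16, 19, 39, 44]

Fragments:
  6→16: 10 bp
  16→19: 3 bp
  19→39: 20 bp
  39→44: 5 bp
  44→6 (wrap): 55-44+6 = 17 bp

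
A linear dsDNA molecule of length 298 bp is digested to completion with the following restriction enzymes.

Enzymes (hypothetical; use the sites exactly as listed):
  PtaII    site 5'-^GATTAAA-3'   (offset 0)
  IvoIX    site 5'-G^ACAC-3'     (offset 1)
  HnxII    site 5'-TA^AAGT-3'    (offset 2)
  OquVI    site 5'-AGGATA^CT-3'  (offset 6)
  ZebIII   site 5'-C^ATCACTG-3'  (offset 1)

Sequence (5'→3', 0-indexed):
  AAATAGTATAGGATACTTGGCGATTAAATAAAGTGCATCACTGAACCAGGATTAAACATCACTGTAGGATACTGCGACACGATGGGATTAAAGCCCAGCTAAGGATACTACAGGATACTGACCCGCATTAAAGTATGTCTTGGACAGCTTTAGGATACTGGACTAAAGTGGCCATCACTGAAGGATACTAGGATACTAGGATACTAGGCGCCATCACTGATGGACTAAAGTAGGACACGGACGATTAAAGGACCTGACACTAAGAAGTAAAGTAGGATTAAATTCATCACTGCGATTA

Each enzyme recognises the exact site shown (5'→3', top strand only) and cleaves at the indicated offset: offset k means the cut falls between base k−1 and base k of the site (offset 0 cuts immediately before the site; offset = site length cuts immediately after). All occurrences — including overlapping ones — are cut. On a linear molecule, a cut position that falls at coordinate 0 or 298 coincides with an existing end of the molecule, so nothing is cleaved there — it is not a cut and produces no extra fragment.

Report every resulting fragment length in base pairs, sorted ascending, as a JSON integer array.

Site scan:
  PtaII (GATTAAA, off=0): starts [21, 49, 85, 242, 275] → cuts [21, 49, 85, 242, 275]
  IvoIX (GACAC, off=1): starts [75, 233, 255] → cuts [76, 234, 256]
  HnxII (TAAAGT, off=2): starts [28, 128, 163, 225, 267] → cuts [30, 130, 165, 227, 269]
  OquVI (AGGATACT, off=6): starts [9, 65, 101, 111, 151, 181, 189, 197] → cuts [15, 71, 107, 117, 157, 187, 195, 203]
  ZebIII (CATCACTG, off=1): starts [35, 56, 172, 211, 284] → cuts [36, 57, 173, 212, 285]

All cut coordinates (distinct, sorted): [15, 21, 30, 36, 49, 57, 71, 76, 85, 107, 117, 130, 157, 165, 173, 187, 195, 203, 212, 227, 234, 242, 256, 269, 275, 285]

Fragment lengths:
  [0,15): 15 bp
  [15,21): 6 bp
  [21,30): 9 bp
  [30,36): 6 bp
  [36,49): 13 bp
  [49,57): 8 bp
  [57,71): 14 bp
  [71,76): 5 bp
  [76,85): 9 bp
  [85,107): 22 bp
  [107,117): 10 bp
  [117,130): 13 bp
  [130,157): 27 bp
  [157,165): 8 bp
  [165,173): 8 bp
  [173,187): 14 bp
  [187,195): 8 bp
  [195,203): 8 bp
  [203,212): 9 bp
  [212,227): 15 bp
  [227,234): 7 bp
  [234,242): 8 bp
  [242,256): 14 bp
  [256,269): 13 bp
  [269,275): 6 bp
  [275,285): 10 bp
  [285,298): 13 bp

[5,6,6,6,7,8,8,8,8,8,8,9,9,9,10,10,13,13,13,13,14,14,14,15,15,22,27]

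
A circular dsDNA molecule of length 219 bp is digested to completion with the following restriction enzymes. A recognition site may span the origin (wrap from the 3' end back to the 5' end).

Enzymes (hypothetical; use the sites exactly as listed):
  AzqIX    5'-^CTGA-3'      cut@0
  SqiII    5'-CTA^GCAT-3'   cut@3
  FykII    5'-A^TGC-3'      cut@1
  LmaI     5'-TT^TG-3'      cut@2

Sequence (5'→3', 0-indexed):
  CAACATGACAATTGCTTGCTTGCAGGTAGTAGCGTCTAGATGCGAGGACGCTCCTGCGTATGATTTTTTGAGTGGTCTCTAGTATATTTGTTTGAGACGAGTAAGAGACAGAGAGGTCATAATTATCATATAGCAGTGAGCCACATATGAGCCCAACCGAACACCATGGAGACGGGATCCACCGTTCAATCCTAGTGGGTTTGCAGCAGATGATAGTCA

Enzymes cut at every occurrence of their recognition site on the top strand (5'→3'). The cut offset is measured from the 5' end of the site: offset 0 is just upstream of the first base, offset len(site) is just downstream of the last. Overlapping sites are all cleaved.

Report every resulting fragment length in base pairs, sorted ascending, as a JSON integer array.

Scan for sites:
  AzqIX (CTGA, off=0): no sites
  SqiII (CTAGCAT, off=3): no sites
  FykII ATGC/1: at [39] ⇒ [40]
  LmaI TTTG/2: at [66, 86, 90, 199] ⇒ [68, 88, 92, 201]

All cut coordinates (distinct, sorted): [40, 68, 88, 92, 201]

Fragment lengths:
  40→68: 28 bp
  68→88: 20 bp
  88→92: 4 bp
  92→201: 109 bp
  201→40 (wrap): 219-201+40 = 58 bp

[4,20,28,58,109]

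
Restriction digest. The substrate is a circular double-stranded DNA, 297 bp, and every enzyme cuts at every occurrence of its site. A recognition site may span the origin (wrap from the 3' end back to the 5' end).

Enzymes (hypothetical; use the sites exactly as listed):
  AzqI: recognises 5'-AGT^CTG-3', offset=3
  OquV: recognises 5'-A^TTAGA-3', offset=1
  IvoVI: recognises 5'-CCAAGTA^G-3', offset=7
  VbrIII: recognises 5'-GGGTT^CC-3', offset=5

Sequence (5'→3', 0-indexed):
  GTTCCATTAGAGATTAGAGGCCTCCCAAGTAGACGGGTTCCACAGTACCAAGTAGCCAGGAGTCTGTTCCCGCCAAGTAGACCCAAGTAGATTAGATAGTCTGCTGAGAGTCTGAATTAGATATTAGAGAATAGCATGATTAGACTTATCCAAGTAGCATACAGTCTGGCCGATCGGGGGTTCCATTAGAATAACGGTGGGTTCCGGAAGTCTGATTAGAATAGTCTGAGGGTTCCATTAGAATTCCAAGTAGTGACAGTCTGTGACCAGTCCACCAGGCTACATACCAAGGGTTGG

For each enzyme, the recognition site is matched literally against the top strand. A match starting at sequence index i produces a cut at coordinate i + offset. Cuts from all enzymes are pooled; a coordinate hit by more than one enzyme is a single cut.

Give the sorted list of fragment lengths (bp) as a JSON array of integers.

Scan for sites:
  AzqI AGTCTG/3: at [60, 97, 108, 162, 208, 222, 257] ⇒ [63, 100, 111, 165, 211, 225, 260]
  OquV ATTAGA/1: at [5, 12, 90, 115, 122, 138, 184, 214, 236] ⇒ [6, 13, 91, 116, 123, 139, 185, 215, 237]
  IvoVI CCAAGTAG/7: at [24, 47, 72, 82, 149, 245] ⇒ [31, 54, 79, 89, 156, 252]
  VbrIII GGGTTCC/5: at [34, 177, 198, 229, 295] ⇒ [3, 39, 182, 203, 234]

All cut coordinates (distinct, sorted): [3, 6, 13, 31, 39, 54, 63, 79, 89, 91, 100, 111, 116, 123, 139, 156, 165, 182, 185, 203, 211, 215, 225, 234, 237, 252, 260]

Fragments:
  3→6: 3 bp
  6→13: 7 bp
  13→31: 18 bp
  31→39: 8 bp
  39→54: 15 bp
  54→63: 9 bp
  63→79: 16 bp
  79→89: 10 bp
  89→91: 2 bp
  91→100: 9 bp
  100→111: 11 bp
  111→116: 5 bp
  116→123: 7 bp
  123→139: 16 bp
  139→156: 17 bp
  156→165: 9 bp
  165→182: 17 bp
  182→185: 3 bp
  185→203: 18 bp
  203→211: 8 bp
  211→215: 4 bp
  215→225: 10 bp
  225→234: 9 bp
  234→237: 3 bp
  237→252: 15 bp
  252→260: 8 bp
  260→3 (wrap): 297-260+3 = 40 bp

[2,3,3,3,4,5,7,7,8,8,8,9,9,9,9,10,10,11,15,15,16,16,17,17,18,18,40]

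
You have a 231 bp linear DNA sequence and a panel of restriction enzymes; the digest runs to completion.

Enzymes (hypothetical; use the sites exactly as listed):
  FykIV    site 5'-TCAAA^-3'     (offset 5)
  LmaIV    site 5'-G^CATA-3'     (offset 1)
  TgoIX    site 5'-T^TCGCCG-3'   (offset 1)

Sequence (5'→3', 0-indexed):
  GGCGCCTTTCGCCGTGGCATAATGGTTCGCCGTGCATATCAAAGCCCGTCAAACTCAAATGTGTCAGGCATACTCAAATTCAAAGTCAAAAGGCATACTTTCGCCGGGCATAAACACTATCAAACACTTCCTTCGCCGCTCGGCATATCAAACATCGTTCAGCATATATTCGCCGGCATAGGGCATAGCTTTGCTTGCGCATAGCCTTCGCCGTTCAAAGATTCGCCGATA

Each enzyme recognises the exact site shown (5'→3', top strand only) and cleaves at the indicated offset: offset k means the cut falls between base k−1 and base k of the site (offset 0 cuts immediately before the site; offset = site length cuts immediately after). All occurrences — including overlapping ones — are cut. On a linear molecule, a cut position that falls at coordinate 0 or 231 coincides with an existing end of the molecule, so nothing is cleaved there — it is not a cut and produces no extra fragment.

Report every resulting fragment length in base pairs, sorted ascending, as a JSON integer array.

Scan for sites:
  FykIV TCAAA/5: at [38, 48, 54, 73, 79, 85, 119, 147, 214] ⇒ [43, 53, 59, 78, 84, 90, 124, 152, 219]
  LmaIV GCATA/1: at [16, 33, 67, 92, 107, 142, 161, 175, 182, 198] ⇒ [17, 34, 68, 93, 108, 143, 162, 176, 183, 199]
  TgoIX TTCGCCG/1: at [7, 25, 99, 131, 168, 206, 221] ⇒ [8, 26, 100, 132, 169, 207, 222]

All cut coordinates (distinct, sorted): [8, 17, 26, 34, 43, 53, 59, 68, 78, 84, 90, 93, 100, 108, 124, 132, 143, 152, 162, 169, 176, 183, 199, 207, 219, 222]

Fragments:
  [0,8): 8 bp
  [8,17): 9 bp
  [17,26): 9 bp
  [26,34): 8 bp
  [34,43): 9 bp
  [43,53): 10 bp
  [53,59): 6 bp
  [59,68): 9 bp
  [68,78): 10 bp
  [78,84): 6 bp
  [84,90): 6 bp
  [90,93): 3 bp
  [93,100): 7 bp
  [100,108): 8 bp
  [108,124): 16 bp
  [124,132): 8 bp
  [132,143): 11 bp
  [143,152): 9 bp
  [152,162): 10 bp
  [162,169): 7 bp
  [169,176): 7 bp
  [176,183): 7 bp
  [183,199): 16 bp
  [199,207): 8 bp
  [207,219): 12 bp
  [219,222): 3 bp
  [222,231): 9 bp

[3,3,6,6,6,7,7,7,7,8,8,8,8,8,9,9,9,9,9,9,10,10,10,11,12,16,16]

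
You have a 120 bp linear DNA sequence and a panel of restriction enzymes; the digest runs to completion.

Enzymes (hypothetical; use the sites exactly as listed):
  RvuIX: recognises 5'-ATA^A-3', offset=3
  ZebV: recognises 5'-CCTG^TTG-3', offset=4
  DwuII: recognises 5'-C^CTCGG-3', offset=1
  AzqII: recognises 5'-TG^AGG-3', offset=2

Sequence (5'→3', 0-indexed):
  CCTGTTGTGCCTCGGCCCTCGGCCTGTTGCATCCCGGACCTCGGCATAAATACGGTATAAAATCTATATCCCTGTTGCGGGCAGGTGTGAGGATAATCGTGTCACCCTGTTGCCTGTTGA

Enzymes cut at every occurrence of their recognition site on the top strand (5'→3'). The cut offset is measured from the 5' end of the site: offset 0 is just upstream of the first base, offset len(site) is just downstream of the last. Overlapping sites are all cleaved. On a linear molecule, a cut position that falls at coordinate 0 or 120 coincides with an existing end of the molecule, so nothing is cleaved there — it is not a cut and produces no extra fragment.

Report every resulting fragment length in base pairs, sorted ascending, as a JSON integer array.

Per-enzyme occurrences:
  RvuIX ATAA/3: at [45, 56, 92] ⇒ [48, 59, 95]
  ZebV CCTGTTG/4: at [0, 22, 70, 105, 112] ⇒ [4, 26, 74, 109, 116]
  DwuII CCTCGG/1: at [9, 16, 38] ⇒ [10, 17, 39]
  AzqII TGAGG/2: at [87] ⇒ [89]

Pooled cuts: [4, 10, 17, 26, 39, 48, 59, 74, 89, 95, 109, 116]

Fragment lengths:
  [0,4): 4 bp
  [4,10): 6 bp
  [10,17): 7 bp
  [17,26): 9 bp
  [26,39): 13 bp
  [39,48): 9 bp
  [48,59): 11 bp
  [59,74): 15 bp
  [74,89): 15 bp
  [89,95): 6 bp
  [95,109): 14 bp
  [109,116): 7 bp
  [116,120): 4 bp

[4,4,6,6,7,7,9,9,11,13,14,15,15]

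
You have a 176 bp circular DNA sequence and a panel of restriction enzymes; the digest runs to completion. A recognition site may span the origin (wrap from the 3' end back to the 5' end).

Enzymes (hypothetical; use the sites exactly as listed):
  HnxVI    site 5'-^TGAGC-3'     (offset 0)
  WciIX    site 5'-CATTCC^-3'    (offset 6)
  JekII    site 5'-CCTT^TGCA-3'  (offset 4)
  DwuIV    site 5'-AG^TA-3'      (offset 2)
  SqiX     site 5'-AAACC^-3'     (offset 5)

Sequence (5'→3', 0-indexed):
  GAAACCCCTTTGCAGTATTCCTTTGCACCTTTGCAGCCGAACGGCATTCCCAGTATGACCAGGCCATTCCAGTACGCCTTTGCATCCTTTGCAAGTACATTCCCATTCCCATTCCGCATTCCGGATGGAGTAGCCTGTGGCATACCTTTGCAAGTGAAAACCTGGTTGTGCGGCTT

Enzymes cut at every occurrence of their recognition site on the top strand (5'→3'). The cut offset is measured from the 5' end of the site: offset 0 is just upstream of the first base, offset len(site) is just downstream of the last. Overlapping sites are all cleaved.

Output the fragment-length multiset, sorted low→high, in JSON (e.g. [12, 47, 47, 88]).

Site scan:
  HnxVI (TGAGC, off=0): no sites
  WciIX CATTCC/6: at [44, 64, 97, 103, 109, 116] ⇒ [50, 70, 103, 109, 115, 122]
  JekII CCTTTGCA/4: at [6, 19, 27, 76, 85, 144] ⇒ [10, 23, 31, 80, 89, 148]
  DwuIV AGTA/2: at [13, 51, 70, 93, 128] ⇒ [15, 53, 72, 95, 130]
  SqiX AAACC/5: at [1, 157] ⇒ [6, 162]

Pooled cuts: [6, 10, 15, 23, 31, 50, 53, 70, 72, 80, 89, 95, 103, 109, 115, 122, 130, 148, 162]

Fragment lengths:
  6→10: 4 bp
  10→15: 5 bp
  15→23: 8 bp
  23→31: 8 bp
  31→50: 19 bp
  50→53: 3 bp
  53→70: 17 bp
  70→72: 2 bp
  72→80: 8 bp
  80→89: 9 bp
  89→95: 6 bp
  95→103: 8 bp
  103→109: 6 bp
  109→115: 6 bp
  115→122: 7 bp
  122→130: 8 bp
  130→148: 18 bp
  148→162: 14 bp
  162→6 (wrap): 176-162+6 = 20 bp

[2,3,4,5,6,6,6,7,8,8,8,8,8,9,14,17,18,19,20]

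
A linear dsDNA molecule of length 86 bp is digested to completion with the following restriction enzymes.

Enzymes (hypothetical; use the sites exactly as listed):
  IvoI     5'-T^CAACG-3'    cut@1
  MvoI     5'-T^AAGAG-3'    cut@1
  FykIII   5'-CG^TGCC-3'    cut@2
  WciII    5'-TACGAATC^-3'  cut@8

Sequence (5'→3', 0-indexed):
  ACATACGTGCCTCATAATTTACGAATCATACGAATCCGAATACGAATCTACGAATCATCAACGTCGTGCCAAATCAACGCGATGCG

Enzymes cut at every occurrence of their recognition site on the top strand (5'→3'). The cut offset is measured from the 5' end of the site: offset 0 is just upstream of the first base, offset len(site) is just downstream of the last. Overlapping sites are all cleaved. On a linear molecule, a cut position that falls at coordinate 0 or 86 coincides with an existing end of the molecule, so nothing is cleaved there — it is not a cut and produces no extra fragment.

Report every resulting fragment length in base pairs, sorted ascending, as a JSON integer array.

Scan for sites:
  IvoI TCAACG/1: at [57, 73] ⇒ [58, 74]
  MvoI (TAAGAG, off=1): no sites
  FykIII CGTGCC/2: at [5, 64] ⇒ [7, 66]
  WciII TACGAATC/8: at [19, 28, 40, 48] ⇒ [27, 36, 48, 56]

Pooled cuts: [7, 27, 36, 48, 56, 58, 66, 74]

Fragment lengths:
  [0,7): 7 bp
  [7,27): 20 bp
  [27,36): 9 bp
  [36,48): 12 bp
  [48,56): 8 bp
  [56,58): 2 bp
  [58,66): 8 bp
  [66,74): 8 bp
  [74,86): 12 bp

[2,7,8,8,8,9,12,12,20]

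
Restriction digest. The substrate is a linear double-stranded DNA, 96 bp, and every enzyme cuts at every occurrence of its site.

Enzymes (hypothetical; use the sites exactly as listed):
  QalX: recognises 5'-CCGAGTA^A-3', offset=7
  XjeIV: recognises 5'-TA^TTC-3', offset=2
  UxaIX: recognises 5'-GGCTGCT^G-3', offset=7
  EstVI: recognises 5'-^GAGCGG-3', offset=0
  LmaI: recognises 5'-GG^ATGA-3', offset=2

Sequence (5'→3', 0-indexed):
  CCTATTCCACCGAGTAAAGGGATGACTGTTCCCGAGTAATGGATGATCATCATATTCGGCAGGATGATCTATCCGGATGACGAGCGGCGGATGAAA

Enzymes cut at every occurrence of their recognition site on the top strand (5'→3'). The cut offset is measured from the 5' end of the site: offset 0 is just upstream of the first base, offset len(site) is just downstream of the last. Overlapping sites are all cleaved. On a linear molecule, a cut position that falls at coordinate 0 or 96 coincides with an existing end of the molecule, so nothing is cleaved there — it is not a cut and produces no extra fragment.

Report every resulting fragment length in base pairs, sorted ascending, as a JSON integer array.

[4,4,5,5,6,9,9,12,12,13,17]

Per-enzyme occurrences:
  QalX CCGAGTAA/7: at [9, 31] ⇒ [16, 38]
  XjeIV TATTC/2: at [2, 52] ⇒ [4, 54]
  UxaIX (GGCTGCTG, off=7): no sites
  EstVI GAGCGG/0: at [81] ⇒ [81]
  LmaI GGATGA/2: at [19, 40, 61, 74, 88] ⇒ [21, 42, 63, 76, 90]

All cut coordinates (distinct, sorted): [4, 16, 21, 38, 42, 54, 63, 76, 81, 90]

Fragments:
  [0,4): 4 bp
  [4,16): 12 bp
  [16,21): 5 bp
  [21,38): 17 bp
  [38,42): 4 bp
  [42,54): 12 bp
  [54,63): 9 bp
  [63,76): 13 bp
  [76,81): 5 bp
  [81,90): 9 bp
  [90,96): 6 bp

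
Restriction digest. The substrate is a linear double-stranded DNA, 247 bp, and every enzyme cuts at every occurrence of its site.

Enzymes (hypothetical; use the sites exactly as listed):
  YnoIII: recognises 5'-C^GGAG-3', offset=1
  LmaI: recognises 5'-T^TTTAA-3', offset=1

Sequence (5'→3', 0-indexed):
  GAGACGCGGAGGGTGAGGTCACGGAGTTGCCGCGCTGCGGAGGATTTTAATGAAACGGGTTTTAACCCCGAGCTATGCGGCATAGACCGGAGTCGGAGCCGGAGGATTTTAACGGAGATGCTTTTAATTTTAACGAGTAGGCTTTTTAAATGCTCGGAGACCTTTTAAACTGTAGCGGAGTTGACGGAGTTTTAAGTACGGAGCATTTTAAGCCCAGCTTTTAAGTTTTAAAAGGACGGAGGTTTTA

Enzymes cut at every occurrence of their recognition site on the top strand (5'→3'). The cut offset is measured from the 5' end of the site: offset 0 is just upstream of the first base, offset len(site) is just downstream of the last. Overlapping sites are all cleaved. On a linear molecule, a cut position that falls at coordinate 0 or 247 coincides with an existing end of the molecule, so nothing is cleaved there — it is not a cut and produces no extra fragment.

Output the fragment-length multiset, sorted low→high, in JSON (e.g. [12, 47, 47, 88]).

[5,6,6,6,6,7,7,7,7,7,8,9,9,9,10,11,11,13,13,15,15,16,16,28]

Scan for sites:
  YnoIII (CGGAG, off=1): starts [6, 21, 37, 87, 93, 99, 112, 154, 175, 184, 198, 236] → cuts [7, 22, 38, 88, 94, 100, 113, 155, 176, 185, 199, 237]
  LmaI (TTTTAA, off=1): starts [44, 59, 106, 121, 127, 143, 162, 189, 205, 218, 225] → cuts [45, 60, 107, 122, 128, 144, 163, 190, 206, 219, 226]

All cut coordinates (distinct, sorted): [7, 22, 38, 45, 60, 88, 94, 100, 107, 113, 122, 128, 144, 155, 163, 176, 185, 190, 199, 206, 219, 226, 237]

Fragments:
  [0,7): 7 bp
  [7,22): 15 bp
  [22,38): 16 bp
  [38,45): 7 bp
  [45,60): 15 bp
  [60,88): 28 bp
  [88,94): 6 bp
  [94,100): 6 bp
  [100,107): 7 bp
  [107,113): 6 bp
  [113,122): 9 bp
  [122,128): 6 bp
  [128,144): 16 bp
  [144,155): 11 bp
  [155,163): 8 bp
  [163,176): 13 bp
  [176,185): 9 bp
  [185,190): 5 bp
  [190,199): 9 bp
  [199,206): 7 bp
  [206,219): 13 bp
  [219,226): 7 bp
  [226,237): 11 bp
  [237,247): 10 bp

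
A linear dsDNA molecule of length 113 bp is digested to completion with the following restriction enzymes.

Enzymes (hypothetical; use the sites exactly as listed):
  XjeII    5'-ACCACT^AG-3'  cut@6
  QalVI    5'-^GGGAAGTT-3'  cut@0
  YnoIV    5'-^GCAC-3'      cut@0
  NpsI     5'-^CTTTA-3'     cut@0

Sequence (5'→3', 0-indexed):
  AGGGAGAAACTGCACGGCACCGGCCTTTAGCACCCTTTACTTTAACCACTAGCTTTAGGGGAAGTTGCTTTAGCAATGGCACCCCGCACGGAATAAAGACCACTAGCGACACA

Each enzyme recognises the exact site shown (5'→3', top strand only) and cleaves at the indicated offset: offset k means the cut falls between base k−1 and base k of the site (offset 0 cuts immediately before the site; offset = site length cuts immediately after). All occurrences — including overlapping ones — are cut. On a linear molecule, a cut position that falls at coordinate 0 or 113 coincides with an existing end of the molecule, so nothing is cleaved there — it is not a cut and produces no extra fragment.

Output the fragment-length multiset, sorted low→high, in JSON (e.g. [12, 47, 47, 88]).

Scan for sites:
  XjeII (ACCACTAG, off=6): starts [44, 98] → cuts [50, 104]
  QalVI (GGGAAGTT, off=0): starts [58] → cuts [58]
  YnoIV (GCAC, off=0): starts [11, 16, 29, 78, 85] → cuts [11, 16, 29, 78, 85]
  NpsI (CTTTA, off=0): starts [24, 34, 39, 52, 67] → cuts [24, 34, 39, 52, 67]

All cut coordinates (distinct, sorted): [11, 16, 24, 29, 34, 39, 50, 52, 58, 67, 78, 85, 104]

Fragments:
  [0,11): 11 bp
  [11,16): 5 bp
  [16,24): 8 bp
  [24,29): 5 bp
  [29,34): 5 bp
  [34,39): 5 bp
  [39,50): 11 bp
  [50,52): 2 bp
  [52,58): 6 bp
  [58,67): 9 bp
  [67,78): 11 bp
  [78,85): 7 bp
  [85,104): 19 bp
  [104,113): 9 bp

[2,5,5,5,5,6,7,8,9,9,11,11,11,19]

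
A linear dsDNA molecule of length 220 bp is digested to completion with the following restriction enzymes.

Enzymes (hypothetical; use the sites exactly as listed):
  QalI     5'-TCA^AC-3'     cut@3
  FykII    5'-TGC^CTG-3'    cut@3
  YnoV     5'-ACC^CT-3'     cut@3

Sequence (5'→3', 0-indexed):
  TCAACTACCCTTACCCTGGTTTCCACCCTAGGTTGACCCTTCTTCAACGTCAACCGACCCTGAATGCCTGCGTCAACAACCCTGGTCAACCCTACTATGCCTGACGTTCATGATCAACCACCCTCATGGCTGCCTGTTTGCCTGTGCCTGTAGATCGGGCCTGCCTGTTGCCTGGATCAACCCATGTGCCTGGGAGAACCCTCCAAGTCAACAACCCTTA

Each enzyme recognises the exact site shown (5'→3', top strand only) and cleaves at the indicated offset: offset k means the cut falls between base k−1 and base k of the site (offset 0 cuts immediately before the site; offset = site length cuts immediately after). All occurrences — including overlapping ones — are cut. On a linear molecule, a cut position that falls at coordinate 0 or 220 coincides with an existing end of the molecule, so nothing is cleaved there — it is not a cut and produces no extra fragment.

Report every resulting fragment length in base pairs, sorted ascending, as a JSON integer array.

[3,3,4,6,6,6,6,6,6,6,7,7,7,8,8,8,8,8,9,10,10,11,11,11,12,16,17]

Per-enzyme occurrences:
  QalI TCAAC/3: at [0, 43, 49, 72, 85, 113, 176, 207] ⇒ [3, 46, 52, 75, 88, 116, 179, 210]
  FykII TGCCTG/3: at [64, 97, 130, 138, 144, 161, 168, 186] ⇒ [67, 100, 133, 141, 147, 164, 171, 189]
  YnoV ACCCT/3: at [6, 12, 24, 35, 56, 78, 88, 119, 197, 213] ⇒ [9, 15, 27, 38, 59, 81, 91, 122, 200, 216]

All cut coordinates (distinct, sorted): [3, 9, 15, 27, 38, 46, 52, 59, 67, 75, 81, 88, 91, 100, 116, 122, 133, 141, 147, 164, 171, 179, 189, 200, 210, 216]

Fragment lengths:
  [0,3): 3 bp
  [3,9): 6 bp
  [9,15): 6 bp
  [15,27): 12 bp
  [27,38): 11 bp
  [38,46): 8 bp
  [46,52): 6 bp
  [52,59): 7 bp
  [59,67): 8 bp
  [67,75): 8 bp
  [75,81): 6 bp
  [81,88): 7 bp
  [88,91): 3 bp
  [91,100): 9 bp
  [100,116): 16 bp
  [116,122): 6 bp
  [122,133): 11 bp
  [133,141): 8 bp
  [141,147): 6 bp
  [147,164): 17 bp
  [164,171): 7 bp
  [171,179): 8 bp
  [179,189): 10 bp
  [189,200): 11 bp
  [200,210): 10 bp
  [210,216): 6 bp
  [216,220): 4 bp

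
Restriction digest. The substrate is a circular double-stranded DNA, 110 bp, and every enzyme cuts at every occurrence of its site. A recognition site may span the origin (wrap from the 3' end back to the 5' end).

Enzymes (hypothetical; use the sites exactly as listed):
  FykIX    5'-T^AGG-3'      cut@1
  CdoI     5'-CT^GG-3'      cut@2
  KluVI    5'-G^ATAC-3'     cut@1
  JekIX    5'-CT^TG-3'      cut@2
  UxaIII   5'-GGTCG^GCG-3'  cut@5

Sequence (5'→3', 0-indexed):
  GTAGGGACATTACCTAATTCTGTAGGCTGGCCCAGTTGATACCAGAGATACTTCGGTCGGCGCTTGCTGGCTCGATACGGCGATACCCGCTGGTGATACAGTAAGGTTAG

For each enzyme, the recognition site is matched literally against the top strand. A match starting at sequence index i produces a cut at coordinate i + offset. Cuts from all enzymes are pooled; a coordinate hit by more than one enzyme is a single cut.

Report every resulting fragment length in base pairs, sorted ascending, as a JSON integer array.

Site scan:
  FykIX (TAGG, off=1): starts [1, 22, 107] → cuts [2, 23, 108]
  CdoI (CTGG, off=2): starts [26, 66, 89] → cuts [28, 68, 91]
  KluVI (GATAC, off=1): starts [37, 46, 73, 81, 94] → cuts [38, 47, 74, 82, 95]
  JekIX (CTTG, off=2): starts [62] → cuts [64]
  UxaIII (GGTCGGCG, off=5): starts [54] → cuts [59]

Pooled cuts: [2, 23, 28, 38, 47, 59, 64, 68, 74, 82, 91, 95, 108]

Fragments:
  2→23: 21 bp
  23→28: 5 bp
  28→38: 10 bp
  38→47: 9 bp
  47→59: 12 bp
  59→64: 5 bp
  64→68: 4 bp
  68→74: 6 bp
  74→82: 8 bp
  82→91: 9 bp
  91→95: 4 bp
  95→108: 13 bp
  108→2 (wrap): 110-108+2 = 4 bp

[4,4,4,5,5,6,8,9,9,10,12,13,21]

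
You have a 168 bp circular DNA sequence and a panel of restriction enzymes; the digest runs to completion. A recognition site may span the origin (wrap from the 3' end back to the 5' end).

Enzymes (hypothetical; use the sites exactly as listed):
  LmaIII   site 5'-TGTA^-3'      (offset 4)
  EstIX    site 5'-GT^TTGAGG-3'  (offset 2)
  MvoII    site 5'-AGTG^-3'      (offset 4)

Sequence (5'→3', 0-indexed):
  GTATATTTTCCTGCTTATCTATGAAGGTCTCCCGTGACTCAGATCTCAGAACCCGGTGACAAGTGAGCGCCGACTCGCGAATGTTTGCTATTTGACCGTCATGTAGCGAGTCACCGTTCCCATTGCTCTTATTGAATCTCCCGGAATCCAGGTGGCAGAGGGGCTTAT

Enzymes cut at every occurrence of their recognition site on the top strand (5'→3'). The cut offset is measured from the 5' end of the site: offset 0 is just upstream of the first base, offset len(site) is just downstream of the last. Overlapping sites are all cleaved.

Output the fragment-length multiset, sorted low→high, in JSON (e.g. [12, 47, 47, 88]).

[40,62,66]

Site scan:
  LmaIII (TGTA, off=4): starts [101, 167] → cuts [3, 105]
  EstIX (GTTTGAGG, off=2): no sites
  MvoII (AGTG, off=4): starts [61] → cuts [65]

All cut coordinates (distinct, sorted): [3, 65, 105]

Fragment lengths:
  3→65: 62 bp
  65→105: 40 bp
  105→3 (wrap): 168-105+3 = 66 bp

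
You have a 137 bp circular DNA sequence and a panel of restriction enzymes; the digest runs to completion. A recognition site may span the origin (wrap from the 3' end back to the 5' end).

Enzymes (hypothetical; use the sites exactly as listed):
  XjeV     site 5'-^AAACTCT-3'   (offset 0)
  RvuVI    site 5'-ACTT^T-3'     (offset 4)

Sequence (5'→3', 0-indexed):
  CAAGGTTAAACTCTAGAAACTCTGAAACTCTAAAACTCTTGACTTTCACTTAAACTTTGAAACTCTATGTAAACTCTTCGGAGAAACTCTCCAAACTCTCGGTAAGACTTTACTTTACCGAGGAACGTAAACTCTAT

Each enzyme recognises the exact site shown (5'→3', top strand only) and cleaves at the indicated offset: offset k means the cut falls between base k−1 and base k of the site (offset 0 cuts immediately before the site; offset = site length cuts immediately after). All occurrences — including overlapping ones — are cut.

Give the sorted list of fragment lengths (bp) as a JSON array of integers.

[2,5,8,8,9,9,11,12,13,13,13,16,18]

Site scan:
  XjeV AAACTCT/0: at [7, 16, 24, 32, 59, 70, 83, 92, 128] ⇒ [7, 16, 24, 32, 59, 70, 83, 92, 128]
  RvuVI ACTTT/4: at [41, 53, 106, 111] ⇒ [45, 57, 110, 115]

All cut coordinates (distinct, sorted): [7, 16, 24, 32, 45, 57, 59, 70, 83, 92, 110, 115, 128]

Fragment lengths:
  7→16: 9 bp
  16→24: 8 bp
  24→32: 8 bp
  32→45: 13 bp
  45→57: 12 bp
  57→59: 2 bp
  59→70: 11 bp
  70→83: 13 bp
  83→92: 9 bp
  92→110: 18 bp
  110→115: 5 bp
  115→128: 13 bp
  128→7 (wrap): 137-128+7 = 16 bp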